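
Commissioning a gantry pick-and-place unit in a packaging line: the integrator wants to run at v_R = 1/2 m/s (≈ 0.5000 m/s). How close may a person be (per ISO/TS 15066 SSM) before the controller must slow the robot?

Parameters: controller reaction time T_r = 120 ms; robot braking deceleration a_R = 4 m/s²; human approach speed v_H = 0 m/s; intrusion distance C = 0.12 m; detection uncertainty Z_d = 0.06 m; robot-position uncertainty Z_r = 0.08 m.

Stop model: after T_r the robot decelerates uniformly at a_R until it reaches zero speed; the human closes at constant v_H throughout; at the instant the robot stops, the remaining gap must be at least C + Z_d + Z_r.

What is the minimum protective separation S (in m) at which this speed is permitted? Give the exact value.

T_s = v_R/a_R = (1/2)/4 = 0.1250 s
robot in T_r: 0.5000·0.1200 = 0.0600 m
braking distance = 0.5000²/(2·4.0000) = 0.0312 m
human over T_r+T_s: 0.0000·(0.1200+0.1250) = 0.0000 m
C+Z_d+Z_r = 0.1200+0.0600+0.0800 = 0.2600 m
S_min ≈ 0.0600+0.0312+0.0000+0.2600  ⇒  S_min = 281/800 m

S_min = 281/800 m = 0.3513 m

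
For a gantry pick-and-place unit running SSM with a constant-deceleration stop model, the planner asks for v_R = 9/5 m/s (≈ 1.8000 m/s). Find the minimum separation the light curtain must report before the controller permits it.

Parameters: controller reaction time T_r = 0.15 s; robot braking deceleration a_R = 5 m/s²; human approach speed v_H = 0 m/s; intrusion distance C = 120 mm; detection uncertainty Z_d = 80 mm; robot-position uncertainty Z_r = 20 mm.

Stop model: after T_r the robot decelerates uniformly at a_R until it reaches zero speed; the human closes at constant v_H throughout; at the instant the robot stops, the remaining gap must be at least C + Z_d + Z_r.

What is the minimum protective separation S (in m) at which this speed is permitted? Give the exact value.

S_min = 407/500 m = 0.8140 m

braking lasts T_s = (9/5)/5 = 0.3600 s
robot in T_r: 1.8000·0.1500 = 0.2700 m
braking distance = 1.8000²/(2·5.0000) = 0.3240 m
person approaches 0.0000·(0.1500+0.3600) = 0.0000 m
C+Z_d+Z_r = 0.1200+0.0800+0.0200 = 0.2200 m
S_min ≈ 0.2700+0.3240+0.0000+0.2200  ⇒  S_min = 407/500 m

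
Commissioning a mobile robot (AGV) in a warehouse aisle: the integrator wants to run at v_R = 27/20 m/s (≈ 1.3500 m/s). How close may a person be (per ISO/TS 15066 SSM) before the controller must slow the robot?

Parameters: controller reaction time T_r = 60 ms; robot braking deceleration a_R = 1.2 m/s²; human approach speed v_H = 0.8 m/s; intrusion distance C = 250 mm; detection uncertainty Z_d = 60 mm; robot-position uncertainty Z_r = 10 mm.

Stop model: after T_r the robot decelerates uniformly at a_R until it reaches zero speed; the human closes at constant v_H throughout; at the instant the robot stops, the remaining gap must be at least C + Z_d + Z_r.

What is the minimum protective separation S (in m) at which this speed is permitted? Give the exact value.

S_min = 16867/8000 m = 2.1084 m

braking lasts T_s = (27/20)/(6/5) = 1.1250 s
reaction-phase robot travel = 1.3500·0.0600 = 0.0810 m
robot under decel: 1.3500²/(2·1.2000) = 0.7594 m
human over T_r+T_s: 0.8000·(0.0600+1.1250) = 0.9480 m
C+Z_d+Z_r = 0.2500+0.0600+0.0100 = 0.3200 m
S_min ≈ 0.0810+0.7594+0.9480+0.3200  ⇒  S_min = 16867/8000 m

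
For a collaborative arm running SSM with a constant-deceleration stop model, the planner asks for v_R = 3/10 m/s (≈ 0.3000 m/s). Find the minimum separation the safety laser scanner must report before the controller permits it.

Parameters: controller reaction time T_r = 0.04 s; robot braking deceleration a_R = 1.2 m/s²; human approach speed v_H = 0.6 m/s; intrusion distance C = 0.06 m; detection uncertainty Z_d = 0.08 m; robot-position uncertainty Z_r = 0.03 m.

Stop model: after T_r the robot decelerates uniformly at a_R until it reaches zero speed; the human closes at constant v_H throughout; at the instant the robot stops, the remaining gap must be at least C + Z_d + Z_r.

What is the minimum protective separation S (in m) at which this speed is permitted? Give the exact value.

braking lasts T_s = (3/10)/(6/5) = 0.2500 s
robot covers v_R·T_r = 0.3000·0.0400 = 0.0120 m before braking
braking distance = 0.3000²/(2·1.2000) = 0.0375 m
human over T_r+T_s: 0.6000·(0.0400+0.2500) = 0.1740 m
margins: 0.0600+0.0800+0.0300 = 0.1700 m
S_min ≈ 0.0120+0.0375+0.1740+0.1700  ⇒  S_min = 787/2000 m

S_min = 787/2000 m = 0.3935 m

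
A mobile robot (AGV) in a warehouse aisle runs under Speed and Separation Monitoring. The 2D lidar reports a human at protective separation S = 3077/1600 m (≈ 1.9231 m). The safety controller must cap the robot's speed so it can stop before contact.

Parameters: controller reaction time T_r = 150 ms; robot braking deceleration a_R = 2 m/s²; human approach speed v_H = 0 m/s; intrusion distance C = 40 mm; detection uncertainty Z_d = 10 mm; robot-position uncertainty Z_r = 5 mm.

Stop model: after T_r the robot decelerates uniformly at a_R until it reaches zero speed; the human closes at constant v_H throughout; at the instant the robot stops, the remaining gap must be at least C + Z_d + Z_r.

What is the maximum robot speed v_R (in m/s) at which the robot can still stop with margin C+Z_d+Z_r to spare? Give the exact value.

v_R_max = 49/20 m/s = 2.4500 m/s

collect terms ⇒ (1/4)·v_R² + (3/20)·v_R + (-2989/1600) = 0
  disc = (3/20)² − 4·(1/4)·(-2989/1600) = 121/64 ; √disc = 11/8
  v_R = (−(3/20) + 11/8) / (2·(1/4)) = 49/20 m/s
check:
stop time T_s = (49/20)/2 = 1.2250 s
robot covers v_R·T_r = 2.4500·0.1500 = 0.3675 m before braking
robot covers 2.4500·1.2250 − ½·2.0000·1.2250² = 1.5006 m while stopping
human closes 0.0000·1.3750 = 0.0000 m
residual clearance needed = 0.0400+0.0100+0.0050 = 0.0550 m
sum ≈ 0.3675+1.5006+0.0000+0.0550 ≈ 1.9231 m = S ✓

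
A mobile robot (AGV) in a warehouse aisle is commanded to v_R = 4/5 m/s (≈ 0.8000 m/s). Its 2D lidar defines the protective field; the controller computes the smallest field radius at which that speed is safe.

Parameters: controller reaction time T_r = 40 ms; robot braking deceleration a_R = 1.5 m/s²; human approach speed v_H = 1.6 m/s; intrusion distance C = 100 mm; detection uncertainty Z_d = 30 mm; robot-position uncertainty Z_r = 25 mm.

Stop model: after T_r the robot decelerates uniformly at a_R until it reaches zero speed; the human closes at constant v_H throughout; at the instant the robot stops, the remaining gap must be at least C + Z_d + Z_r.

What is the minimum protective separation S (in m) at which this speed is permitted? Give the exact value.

S_min = 3953/3000 m = 1.3177 m

braking lasts T_s = (4/5)/(3/2) = 0.5333 s
reaction-phase robot travel = 0.8000·0.0400 = 0.0320 m
robot covers 0.8000·0.5333 − ½·1.5000·0.5333² = 0.2133 m while stopping
person approaches 1.6000·(0.0400+0.5333) = 0.9173 m
residual clearance needed = 0.1000+0.0300+0.0250 = 0.1550 m
S_min ≈ 0.0320+0.2133+0.9173+0.1550  ⇒  S_min = 3953/3000 m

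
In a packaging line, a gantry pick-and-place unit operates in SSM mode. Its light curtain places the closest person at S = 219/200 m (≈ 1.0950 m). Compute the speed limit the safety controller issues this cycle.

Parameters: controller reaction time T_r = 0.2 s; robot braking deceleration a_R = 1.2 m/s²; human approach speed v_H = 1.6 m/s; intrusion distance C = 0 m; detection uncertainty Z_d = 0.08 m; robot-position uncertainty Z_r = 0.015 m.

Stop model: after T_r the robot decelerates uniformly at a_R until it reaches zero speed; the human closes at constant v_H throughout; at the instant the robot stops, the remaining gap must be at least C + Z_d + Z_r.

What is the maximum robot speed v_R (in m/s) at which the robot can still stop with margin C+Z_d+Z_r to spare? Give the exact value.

v_R_max = 2/5 m/s = 0.4000 m/s

at the boundary: (5/12)·v² + (23/15)·v + (-17/25) = 0
  disc = (23/15)² − 4·(5/12)·(-17/25) = 784/225 ; √disc = 28/15
  v_R = (−(23/15) + 28/15) / (2·(5/12)) = 2/5 m/s
check:
T_s = v_R/a_R = (2/5)/(6/5) = 0.3333 s
robot covers v_R·T_r = 0.4000·0.2000 = 0.0800 m before braking
braking distance = 0.4000²/(2·1.2000) = 0.0667 m
human over T_r+T_s: 1.6000·(0.2000+0.3333) = 0.8533 m
residual clearance needed = 0.0000+0.0800+0.0150 = 0.0950 m
sum ≈ 0.0800+0.0667+0.8533+0.0950 ≈ 1.0950 m = S ✓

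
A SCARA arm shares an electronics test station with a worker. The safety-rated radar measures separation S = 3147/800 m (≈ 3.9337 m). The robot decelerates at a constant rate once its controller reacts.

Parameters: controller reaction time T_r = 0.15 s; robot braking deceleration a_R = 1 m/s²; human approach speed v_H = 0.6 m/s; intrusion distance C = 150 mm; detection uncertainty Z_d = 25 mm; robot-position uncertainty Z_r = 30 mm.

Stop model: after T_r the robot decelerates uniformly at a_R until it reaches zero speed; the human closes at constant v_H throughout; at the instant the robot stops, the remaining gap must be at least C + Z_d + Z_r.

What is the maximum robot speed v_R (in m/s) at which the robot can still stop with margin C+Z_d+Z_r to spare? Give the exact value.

collect terms ⇒ (1/2)·v_R² + (3/4)·v_R + (-2911/800) = 0
  disc = (3/4)² − 4·(1/2)·(-2911/800) = 196/25 ; √disc = 14/5
  v_R = (−(3/4) + 14/5) / (2·(1/2)) = 41/20 m/s
check:
stop time T_s = (41/20)/1 = 2.0500 s
robot covers v_R·T_r = 2.0500·0.1500 = 0.3075 m before braking
braking distance = 2.0500²/(2·1.0000) = 2.1012 m
person approaches 0.6000·(0.1500+2.0500) = 1.3200 m
margins: 0.1500+0.0250+0.0300 = 0.2050 m
sum ≈ 0.3075+2.1012+1.3200+0.2050 ≈ 3.9337 m = S ✓

v_R_max = 41/20 m/s = 2.0500 m/s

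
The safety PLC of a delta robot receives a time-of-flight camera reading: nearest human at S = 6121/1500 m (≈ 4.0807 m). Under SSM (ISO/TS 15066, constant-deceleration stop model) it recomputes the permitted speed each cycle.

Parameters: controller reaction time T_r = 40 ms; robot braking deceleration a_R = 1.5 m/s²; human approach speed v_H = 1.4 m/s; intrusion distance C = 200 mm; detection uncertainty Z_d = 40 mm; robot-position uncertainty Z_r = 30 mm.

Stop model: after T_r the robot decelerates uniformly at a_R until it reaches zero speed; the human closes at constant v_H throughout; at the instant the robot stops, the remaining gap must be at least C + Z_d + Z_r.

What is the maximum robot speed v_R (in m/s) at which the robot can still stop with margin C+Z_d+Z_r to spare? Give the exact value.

v_R_max = 11/5 m/s = 2.2000 m/s

quadratic (1/3)·v² + (73/75)·v + (-1408/375) = 0
  disc = (73/75)² − 4·(1/3)·(-1408/375) = 3721/625 ; √disc = 61/25
  v_R = (−(73/75) + 61/25) / (2·(1/3)) = 11/5 m/s
check:
braking lasts T_s = (11/5)/(3/2) = 1.4667 s
robot in T_r: 2.2000·0.0400 = 0.0880 m
braking distance = 2.2000²/(2·1.5000) = 1.6133 m
person approaches 1.4000·(0.0400+1.4667) = 2.1093 m
residual clearance needed = 0.2000+0.0400+0.0300 = 0.2700 m
sum ≈ 0.0880+1.6133+2.1093+0.2700 ≈ 4.0807 m = S ✓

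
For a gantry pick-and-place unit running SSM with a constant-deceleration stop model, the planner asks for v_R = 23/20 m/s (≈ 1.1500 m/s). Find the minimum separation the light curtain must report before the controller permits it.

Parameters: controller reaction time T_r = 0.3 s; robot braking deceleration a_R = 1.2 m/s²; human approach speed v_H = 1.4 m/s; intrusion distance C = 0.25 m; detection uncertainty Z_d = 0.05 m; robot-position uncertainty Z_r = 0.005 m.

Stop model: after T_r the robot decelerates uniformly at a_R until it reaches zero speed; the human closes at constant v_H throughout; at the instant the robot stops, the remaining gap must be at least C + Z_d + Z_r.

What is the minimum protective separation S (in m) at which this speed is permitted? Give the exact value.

braking lasts T_s = (23/20)/(6/5) = 0.9583 s
robot in T_r: 1.1500·0.3000 = 0.3450 m
braking distance = 1.1500²/(2·1.2000) = 0.5510 m
human closes 1.4000·1.2583 = 1.7617 m
C+Z_d+Z_r = 0.2500+0.0500+0.0050 = 0.3050 m
S_min ≈ 0.3450+0.5510+1.7617+0.3050  ⇒  S_min = 14221/4800 m

S_min = 14221/4800 m = 2.9627 m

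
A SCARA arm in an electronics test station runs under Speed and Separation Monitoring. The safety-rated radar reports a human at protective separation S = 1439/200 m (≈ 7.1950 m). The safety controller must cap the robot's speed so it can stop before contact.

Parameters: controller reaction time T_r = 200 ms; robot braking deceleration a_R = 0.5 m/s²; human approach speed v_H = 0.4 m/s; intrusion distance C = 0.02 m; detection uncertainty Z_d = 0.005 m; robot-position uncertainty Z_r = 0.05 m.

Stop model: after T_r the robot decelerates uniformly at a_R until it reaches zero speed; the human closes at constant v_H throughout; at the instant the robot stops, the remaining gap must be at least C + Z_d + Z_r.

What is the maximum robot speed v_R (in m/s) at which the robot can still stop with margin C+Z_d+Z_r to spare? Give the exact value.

quadratic (1)·v² + (1)·v + (-176/25) = 0
  disc = (1)² − 4·(1)·(-176/25) = 729/25 ; √disc = 27/5
  v_R = (−(1) + 27/5) / (2·(1)) = 11/5 m/s
check:
T_s = v_R/a_R = (11/5)/(1/2) = 4.4000 s
robot covers v_R·T_r = 2.2000·0.2000 = 0.4400 m before braking
robot covers 2.2000·4.4000 − ½·0.5000·4.4000² = 4.8400 m while stopping
person approaches 0.4000·(0.2000+4.4000) = 1.8400 m
margins: 0.0200+0.0050+0.0500 = 0.0750 m
sum ≈ 0.4400+4.8400+1.8400+0.0750 ≈ 7.1950 m = S ✓

v_R_max = 11/5 m/s = 2.2000 m/s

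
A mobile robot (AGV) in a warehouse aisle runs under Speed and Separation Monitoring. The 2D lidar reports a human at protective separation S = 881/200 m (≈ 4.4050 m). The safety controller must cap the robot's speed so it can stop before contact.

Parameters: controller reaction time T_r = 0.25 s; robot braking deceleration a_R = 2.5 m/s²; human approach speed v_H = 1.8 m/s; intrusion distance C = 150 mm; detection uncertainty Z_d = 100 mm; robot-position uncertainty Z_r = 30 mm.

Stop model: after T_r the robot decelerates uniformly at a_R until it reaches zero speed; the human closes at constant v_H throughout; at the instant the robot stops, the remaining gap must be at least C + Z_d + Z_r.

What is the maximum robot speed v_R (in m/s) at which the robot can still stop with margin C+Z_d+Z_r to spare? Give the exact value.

v_R_max = 5/2 m/s = 2.5000 m/s

quadratic (1/5)·v² + (97/100)·v + (-147/40) = 0
  disc = (97/100)² − 4·(1/5)·(-147/40) = 38809/10000 ; √disc = 197/100
  v_R = (−(97/100) + 197/100) / (2·(1/5)) = 5/2 m/s
check:
stop time T_s = (5/2)/(5/2) = 1.0000 s
reaction-phase robot travel = 2.5000·0.2500 = 0.6250 m
braking distance = 2.5000²/(2·2.5000) = 1.2500 m
human over T_r+T_s: 1.8000·(0.2500+1.0000) = 2.2500 m
margins: 0.1500+0.1000+0.0300 = 0.2800 m
sum ≈ 0.6250+1.2500+2.2500+0.2800 ≈ 4.4050 m = S ✓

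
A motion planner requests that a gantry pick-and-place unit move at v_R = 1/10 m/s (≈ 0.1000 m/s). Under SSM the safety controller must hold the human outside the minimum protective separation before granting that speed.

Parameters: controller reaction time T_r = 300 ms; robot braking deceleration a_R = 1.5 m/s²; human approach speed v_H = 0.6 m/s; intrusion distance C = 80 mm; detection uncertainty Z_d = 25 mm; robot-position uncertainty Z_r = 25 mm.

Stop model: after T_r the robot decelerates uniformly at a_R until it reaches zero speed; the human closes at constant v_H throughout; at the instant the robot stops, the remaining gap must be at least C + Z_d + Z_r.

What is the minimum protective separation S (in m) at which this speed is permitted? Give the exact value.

S_min = 23/60 m = 0.3833 m

stop time T_s = (1/10)/(3/2) = 0.0667 s
reaction-phase robot travel = 0.1000·0.3000 = 0.0300 m
robot covers 0.1000·0.0667 − ½·1.5000·0.0667² = 0.0033 m while stopping
human over T_r+T_s: 0.6000·(0.3000+0.0667) = 0.2200 m
C+Z_d+Z_r = 0.0800+0.0250+0.0250 = 0.1300 m
S_min ≈ 0.0300+0.0033+0.2200+0.1300  ⇒  S_min = 23/60 m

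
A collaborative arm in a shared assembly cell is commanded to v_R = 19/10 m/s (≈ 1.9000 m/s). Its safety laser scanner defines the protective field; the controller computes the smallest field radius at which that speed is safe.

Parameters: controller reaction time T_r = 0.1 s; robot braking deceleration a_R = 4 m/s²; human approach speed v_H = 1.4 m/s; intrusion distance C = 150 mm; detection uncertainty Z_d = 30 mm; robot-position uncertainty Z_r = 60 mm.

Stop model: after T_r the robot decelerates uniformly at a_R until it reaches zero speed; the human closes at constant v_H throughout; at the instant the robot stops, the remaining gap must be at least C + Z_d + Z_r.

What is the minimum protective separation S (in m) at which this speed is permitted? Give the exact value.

S_min = 1349/800 m = 1.6863 m

braking lasts T_s = (19/10)/4 = 0.4750 s
robot covers v_R·T_r = 1.9000·0.1000 = 0.1900 m before braking
braking distance = 1.9000²/(2·4.0000) = 0.4512 m
human closes 1.4000·0.5750 = 0.8050 m
residual clearance needed = 0.1500+0.0300+0.0600 = 0.2400 m
S_min ≈ 0.1900+0.4512+0.8050+0.2400  ⇒  S_min = 1349/800 m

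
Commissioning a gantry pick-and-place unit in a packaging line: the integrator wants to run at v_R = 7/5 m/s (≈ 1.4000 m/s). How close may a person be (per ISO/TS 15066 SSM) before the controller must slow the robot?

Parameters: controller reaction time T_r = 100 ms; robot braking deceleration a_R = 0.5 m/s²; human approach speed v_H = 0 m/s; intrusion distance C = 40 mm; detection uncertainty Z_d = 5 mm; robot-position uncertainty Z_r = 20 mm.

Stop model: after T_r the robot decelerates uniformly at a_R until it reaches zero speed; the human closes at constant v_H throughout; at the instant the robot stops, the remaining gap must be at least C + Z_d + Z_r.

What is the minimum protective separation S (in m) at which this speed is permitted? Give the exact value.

T_s = v_R/a_R = (7/5)/(1/2) = 2.8000 s
robot covers v_R·T_r = 1.4000·0.1000 = 0.1400 m before braking
robot covers 1.4000·2.8000 − ½·0.5000·2.8000² = 1.9600 m while stopping
human over T_r+T_s: 0.0000·(0.1000+2.8000) = 0.0000 m
C+Z_d+Z_r = 0.0400+0.0050+0.0200 = 0.0650 m
S_min ≈ 0.1400+1.9600+0.0000+0.0650  ⇒  S_min = 433/200 m

S_min = 433/200 m = 2.1650 m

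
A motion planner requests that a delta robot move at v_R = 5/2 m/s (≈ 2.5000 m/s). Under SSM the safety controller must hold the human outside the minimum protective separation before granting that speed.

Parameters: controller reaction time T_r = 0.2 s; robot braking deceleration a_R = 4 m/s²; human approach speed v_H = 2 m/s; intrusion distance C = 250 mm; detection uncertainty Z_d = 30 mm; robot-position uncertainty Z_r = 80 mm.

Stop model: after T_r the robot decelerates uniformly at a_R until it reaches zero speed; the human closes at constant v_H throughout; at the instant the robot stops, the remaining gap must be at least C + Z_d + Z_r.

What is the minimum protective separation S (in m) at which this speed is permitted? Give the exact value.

T_s = v_R/a_R = (5/2)/4 = 0.6250 s
robot covers v_R·T_r = 2.5000·0.2000 = 0.5000 m before braking
robot under decel: 2.5000²/(2·4.0000) = 0.7812 m
person approaches 2.0000·(0.2000+0.6250) = 1.6500 m
residual clearance needed = 0.2500+0.0300+0.0800 = 0.3600 m
S_min ≈ 0.5000+0.7812+1.6500+0.3600  ⇒  S_min = 2633/800 m

S_min = 2633/800 m = 3.2912 m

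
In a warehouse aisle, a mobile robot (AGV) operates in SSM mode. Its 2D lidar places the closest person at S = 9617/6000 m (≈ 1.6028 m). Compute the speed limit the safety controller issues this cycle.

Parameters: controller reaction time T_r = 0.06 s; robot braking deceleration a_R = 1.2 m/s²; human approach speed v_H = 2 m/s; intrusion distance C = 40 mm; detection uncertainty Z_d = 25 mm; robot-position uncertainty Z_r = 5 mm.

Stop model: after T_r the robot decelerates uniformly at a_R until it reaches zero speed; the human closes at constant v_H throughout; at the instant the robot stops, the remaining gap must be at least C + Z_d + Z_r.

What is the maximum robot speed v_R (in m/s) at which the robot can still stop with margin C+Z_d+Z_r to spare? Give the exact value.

v_R_max = 7/10 m/s = 0.7000 m/s

quadratic (5/12)·v² + (259/150)·v + (-8477/6000) = 0
  disc = (259/150)² − 4·(5/12)·(-8477/6000) = 53361/10000 ; √disc = 231/100
  v_R = (−(259/150) + 231/100) / (2·(5/12)) = 7/10 m/s
check:
T_s = v_R/a_R = (7/10)/(6/5) = 0.5833 s
robot covers v_R·T_r = 0.7000·0.0600 = 0.0420 m before braking
robot covers 0.7000·0.5833 − ½·1.2000·0.5833² = 0.2042 m while stopping
human over T_r+T_s: 2.0000·(0.0600+0.5833) = 1.2867 m
C+Z_d+Z_r = 0.0400+0.0250+0.0050 = 0.0700 m
sum ≈ 0.0420+0.2042+1.2867+0.0700 ≈ 1.6028 m = S ✓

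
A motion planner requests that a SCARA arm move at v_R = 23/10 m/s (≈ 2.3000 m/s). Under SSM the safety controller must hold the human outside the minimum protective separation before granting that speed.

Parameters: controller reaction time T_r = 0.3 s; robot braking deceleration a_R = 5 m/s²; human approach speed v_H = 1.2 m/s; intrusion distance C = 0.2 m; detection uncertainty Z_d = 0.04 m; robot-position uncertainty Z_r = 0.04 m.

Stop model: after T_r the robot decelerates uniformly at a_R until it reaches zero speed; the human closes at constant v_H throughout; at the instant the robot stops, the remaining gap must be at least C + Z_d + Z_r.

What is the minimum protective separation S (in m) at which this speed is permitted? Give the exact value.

braking lasts T_s = (23/10)/5 = 0.4600 s
robot in T_r: 2.3000·0.3000 = 0.6900 m
braking distance = 2.3000²/(2·5.0000) = 0.5290 m
human over T_r+T_s: 1.2000·(0.3000+0.4600) = 0.9120 m
residual clearance needed = 0.2000+0.0400+0.0400 = 0.2800 m
S_min ≈ 0.6900+0.5290+0.9120+0.2800  ⇒  S_min = 2411/1000 m

S_min = 2411/1000 m = 2.4110 m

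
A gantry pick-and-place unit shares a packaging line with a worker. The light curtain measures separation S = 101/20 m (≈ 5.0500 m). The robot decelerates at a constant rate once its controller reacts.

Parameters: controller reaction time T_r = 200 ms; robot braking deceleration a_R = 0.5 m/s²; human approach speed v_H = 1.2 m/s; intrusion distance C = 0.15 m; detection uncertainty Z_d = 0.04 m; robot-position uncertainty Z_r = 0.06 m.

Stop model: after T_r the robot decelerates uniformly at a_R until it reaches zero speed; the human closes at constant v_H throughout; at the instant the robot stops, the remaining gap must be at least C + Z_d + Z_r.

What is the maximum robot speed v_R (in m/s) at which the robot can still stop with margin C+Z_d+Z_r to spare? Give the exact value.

at the boundary: (1)·v² + (13/5)·v + (-114/25) = 0
  disc = (13/5)² − 4·(1)·(-114/25) = 25 ; √disc = 5
  v_R = (−(13/5) + 5) / (2·(1)) = 6/5 m/s
check:
T_s = v_R/a_R = (6/5)/(1/2) = 2.4000 s
reaction-phase robot travel = 1.2000·0.2000 = 0.2400 m
braking distance = 1.2000²/(2·0.5000) = 1.4400 m
human closes 1.2000·2.6000 = 3.1200 m
residual clearance needed = 0.1500+0.0400+0.0600 = 0.2500 m
sum ≈ 0.2400+1.4400+3.1200+0.2500 ≈ 5.0500 m = S ✓

v_R_max = 6/5 m/s = 1.2000 m/s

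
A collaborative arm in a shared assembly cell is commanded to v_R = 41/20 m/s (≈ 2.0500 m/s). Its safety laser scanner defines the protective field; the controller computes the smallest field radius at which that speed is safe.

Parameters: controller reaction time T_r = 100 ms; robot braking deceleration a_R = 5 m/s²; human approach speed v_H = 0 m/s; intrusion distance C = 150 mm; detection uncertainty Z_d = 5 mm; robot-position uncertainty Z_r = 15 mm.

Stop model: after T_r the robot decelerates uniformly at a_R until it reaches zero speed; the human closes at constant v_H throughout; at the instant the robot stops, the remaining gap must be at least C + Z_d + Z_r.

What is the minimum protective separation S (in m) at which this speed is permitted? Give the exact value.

braking lasts T_s = (41/20)/5 = 0.4100 s
robot covers v_R·T_r = 2.0500·0.1000 = 0.2050 m before braking
braking distance = 2.0500²/(2·5.0000) = 0.4203 m
person approaches 0.0000·(0.1000+0.4100) = 0.0000 m
residual clearance needed = 0.1500+0.0050+0.0150 = 0.1700 m
S_min ≈ 0.2050+0.4203+0.0000+0.1700  ⇒  S_min = 3181/4000 m

S_min = 3181/4000 m = 0.7953 m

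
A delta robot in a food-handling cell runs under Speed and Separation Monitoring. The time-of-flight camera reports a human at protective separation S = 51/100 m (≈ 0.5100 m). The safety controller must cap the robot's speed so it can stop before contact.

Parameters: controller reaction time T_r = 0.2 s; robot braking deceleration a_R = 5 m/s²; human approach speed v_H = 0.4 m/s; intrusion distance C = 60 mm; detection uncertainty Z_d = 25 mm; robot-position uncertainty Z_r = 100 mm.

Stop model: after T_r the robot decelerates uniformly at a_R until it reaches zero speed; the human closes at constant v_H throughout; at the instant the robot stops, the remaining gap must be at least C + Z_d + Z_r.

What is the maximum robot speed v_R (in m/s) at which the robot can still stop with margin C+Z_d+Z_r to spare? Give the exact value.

collect terms ⇒ (1/10)·v_R² + (7/25)·v_R + (-49/200) = 0
  disc = (7/25)² − 4·(1/10)·(-49/200) = 441/2500 ; √disc = 21/50
  v_R = (−(7/25) + 21/50) / (2·(1/10)) = 7/10 m/s
check:
braking lasts T_s = (7/10)/5 = 0.1400 s
robot in T_r: 0.7000·0.2000 = 0.1400 m
braking distance = 0.7000²/(2·5.0000) = 0.0490 m
human over T_r+T_s: 0.4000·(0.2000+0.1400) = 0.1360 m
residual clearance needed = 0.0600+0.0250+0.1000 = 0.1850 m
sum ≈ 0.1400+0.0490+0.1360+0.1850 ≈ 0.5100 m = S ✓

v_R_max = 7/10 m/s = 0.7000 m/s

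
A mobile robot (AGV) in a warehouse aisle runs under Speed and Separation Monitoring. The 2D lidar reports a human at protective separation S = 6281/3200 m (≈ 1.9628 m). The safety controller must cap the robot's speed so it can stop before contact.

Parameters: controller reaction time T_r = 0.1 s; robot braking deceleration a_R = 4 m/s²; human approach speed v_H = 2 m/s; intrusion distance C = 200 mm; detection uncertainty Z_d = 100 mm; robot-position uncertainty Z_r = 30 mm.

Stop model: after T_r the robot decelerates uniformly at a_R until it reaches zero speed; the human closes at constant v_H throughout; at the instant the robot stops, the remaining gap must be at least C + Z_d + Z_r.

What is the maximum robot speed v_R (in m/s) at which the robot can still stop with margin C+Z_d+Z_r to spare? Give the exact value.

collect terms ⇒ (1/8)·v_R² + (3/5)·v_R + (-917/640) = 0
  disc = (3/5)² − 4·(1/8)·(-917/640) = 6889/6400 ; √disc = 83/80
  v_R = (−(3/5) + 83/80) / (2·(1/8)) = 7/4 m/s
check:
stop time T_s = (7/4)/4 = 0.4375 s
robot covers v_R·T_r = 1.7500·0.1000 = 0.1750 m before braking
robot under decel: 1.7500²/(2·4.0000) = 0.3828 m
human closes 2.0000·0.5375 = 1.0750 m
C+Z_d+Z_r = 0.2000+0.1000+0.0300 = 0.3300 m
sum ≈ 0.1750+0.3828+1.0750+0.3300 ≈ 1.9628 m = S ✓

v_R_max = 7/4 m/s = 1.7500 m/s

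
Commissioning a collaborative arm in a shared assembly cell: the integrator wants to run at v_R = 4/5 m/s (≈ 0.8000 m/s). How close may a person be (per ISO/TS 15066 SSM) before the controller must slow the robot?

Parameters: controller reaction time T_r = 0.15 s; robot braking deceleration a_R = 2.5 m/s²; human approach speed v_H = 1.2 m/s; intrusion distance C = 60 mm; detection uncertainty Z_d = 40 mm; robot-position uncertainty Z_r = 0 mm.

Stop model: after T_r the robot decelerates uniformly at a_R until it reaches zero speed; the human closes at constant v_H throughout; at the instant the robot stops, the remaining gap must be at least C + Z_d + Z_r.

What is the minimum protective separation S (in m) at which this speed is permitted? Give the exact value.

braking lasts T_s = (4/5)/(5/2) = 0.3200 s
robot covers v_R·T_r = 0.8000·0.1500 = 0.1200 m before braking
braking distance = 0.8000²/(2·2.5000) = 0.1280 m
human closes 1.2000·0.4700 = 0.5640 m
residual clearance needed = 0.0600+0.0400+0.0000 = 0.1000 m
S_min ≈ 0.1200+0.1280+0.5640+0.1000  ⇒  S_min = 114/125 m

S_min = 114/125 m = 0.9120 m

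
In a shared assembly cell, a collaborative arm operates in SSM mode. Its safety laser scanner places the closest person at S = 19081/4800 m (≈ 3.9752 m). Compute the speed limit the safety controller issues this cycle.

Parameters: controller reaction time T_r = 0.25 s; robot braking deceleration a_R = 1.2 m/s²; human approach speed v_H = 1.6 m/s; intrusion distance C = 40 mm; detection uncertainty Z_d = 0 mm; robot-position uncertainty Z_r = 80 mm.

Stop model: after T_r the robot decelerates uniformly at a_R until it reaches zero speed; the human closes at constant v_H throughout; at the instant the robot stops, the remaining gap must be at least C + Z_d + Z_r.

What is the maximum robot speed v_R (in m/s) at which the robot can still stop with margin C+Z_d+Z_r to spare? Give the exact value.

v_R_max = 31/20 m/s = 1.5500 m/s

at the boundary: (5/12)·v² + (19/12)·v + (-3317/960) = 0
  disc = (19/12)² − 4·(5/12)·(-3317/960) = 529/64 ; √disc = 23/8
  v_R = (−(19/12) + 23/8) / (2·(5/12)) = 31/20 m/s
check:
stop time T_s = (31/20)/(6/5) = 1.2917 s
robot in T_r: 1.5500·0.2500 = 0.3875 m
robot under decel: 1.5500²/(2·1.2000) = 1.0010 m
person approaches 1.6000·(0.2500+1.2917) = 2.4667 m
C+Z_d+Z_r = 0.0400+0.0000+0.0800 = 0.1200 m
sum ≈ 0.3875+1.0010+2.4667+0.1200 ≈ 3.9752 m = S ✓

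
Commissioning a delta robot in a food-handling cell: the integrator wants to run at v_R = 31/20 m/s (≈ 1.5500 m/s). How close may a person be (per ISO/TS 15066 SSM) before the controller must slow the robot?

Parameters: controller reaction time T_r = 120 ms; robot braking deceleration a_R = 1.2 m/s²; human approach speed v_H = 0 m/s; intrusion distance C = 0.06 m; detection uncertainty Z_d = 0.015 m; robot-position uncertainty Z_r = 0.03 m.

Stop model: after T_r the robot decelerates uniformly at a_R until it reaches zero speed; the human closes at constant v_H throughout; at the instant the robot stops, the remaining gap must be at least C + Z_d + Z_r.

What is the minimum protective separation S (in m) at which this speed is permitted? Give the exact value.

S_min = 31009/24000 m = 1.2920 m

stop time T_s = (31/20)/(6/5) = 1.2917 s
robot in T_r: 1.5500·0.1200 = 0.1860 m
robot covers 1.5500·1.2917 − ½·1.2000·1.2917² = 1.0010 m while stopping
human closes 0.0000·1.4117 = 0.0000 m
C+Z_d+Z_r = 0.0600+0.0150+0.0300 = 0.1050 m
S_min ≈ 0.1860+1.0010+0.0000+0.1050  ⇒  S_min = 31009/24000 m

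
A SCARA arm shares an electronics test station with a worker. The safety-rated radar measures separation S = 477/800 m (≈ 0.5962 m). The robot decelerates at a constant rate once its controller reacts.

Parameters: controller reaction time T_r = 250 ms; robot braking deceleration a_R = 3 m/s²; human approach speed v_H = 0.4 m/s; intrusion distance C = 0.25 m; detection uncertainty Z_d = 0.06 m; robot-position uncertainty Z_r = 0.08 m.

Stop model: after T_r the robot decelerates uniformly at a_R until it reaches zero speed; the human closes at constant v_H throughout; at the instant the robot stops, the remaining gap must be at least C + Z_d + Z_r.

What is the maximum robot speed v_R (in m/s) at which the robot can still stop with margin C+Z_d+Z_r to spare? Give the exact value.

collect terms ⇒ (1/6)·v_R² + (23/60)·v_R + (-17/160) = 0
  disc = (23/60)² − 4·(1/6)·(-17/160) = 49/225 ; √disc = 7/15
  v_R = (−(23/60) + 7/15) / (2·(1/6)) = 1/4 m/s
check:
stop time T_s = (1/4)/3 = 0.0833 s
robot in T_r: 0.2500·0.2500 = 0.0625 m
robot under decel: 0.2500²/(2·3.0000) = 0.0104 m
human closes 0.4000·0.3333 = 0.1333 m
C+Z_d+Z_r = 0.2500+0.0600+0.0800 = 0.3900 m
sum ≈ 0.0625+0.0104+0.1333+0.3900 ≈ 0.5962 m = S ✓

v_R_max = 1/4 m/s = 0.2500 m/s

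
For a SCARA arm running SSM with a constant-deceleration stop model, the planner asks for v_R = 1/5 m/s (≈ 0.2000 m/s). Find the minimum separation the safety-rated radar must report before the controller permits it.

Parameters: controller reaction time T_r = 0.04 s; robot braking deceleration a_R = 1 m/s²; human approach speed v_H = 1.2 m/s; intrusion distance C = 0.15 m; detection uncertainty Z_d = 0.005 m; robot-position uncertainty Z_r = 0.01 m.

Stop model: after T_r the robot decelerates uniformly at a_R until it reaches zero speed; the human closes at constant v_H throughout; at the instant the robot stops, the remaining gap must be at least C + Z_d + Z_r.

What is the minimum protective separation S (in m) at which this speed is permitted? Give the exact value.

T_s = v_R/a_R = (1/5)/1 = 0.2000 s
robot covers v_R·T_r = 0.2000·0.0400 = 0.0080 m before braking
robot covers 0.2000·0.2000 − ½·1.0000·0.2000² = 0.0200 m while stopping
human closes 1.2000·0.2400 = 0.2880 m
residual clearance needed = 0.1500+0.0050+0.0100 = 0.1650 m
S_min ≈ 0.0080+0.0200+0.2880+0.1650  ⇒  S_min = 481/1000 m

S_min = 481/1000 m = 0.4810 m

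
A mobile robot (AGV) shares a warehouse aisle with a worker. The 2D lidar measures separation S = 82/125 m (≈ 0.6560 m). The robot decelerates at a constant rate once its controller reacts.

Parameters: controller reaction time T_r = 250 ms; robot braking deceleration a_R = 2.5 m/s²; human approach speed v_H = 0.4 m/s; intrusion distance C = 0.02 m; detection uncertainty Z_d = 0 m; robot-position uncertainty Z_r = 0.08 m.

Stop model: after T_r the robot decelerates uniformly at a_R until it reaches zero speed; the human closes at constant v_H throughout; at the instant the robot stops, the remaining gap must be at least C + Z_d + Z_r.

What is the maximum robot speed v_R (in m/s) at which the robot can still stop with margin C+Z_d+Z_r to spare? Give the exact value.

v_R_max = 4/5 m/s = 0.8000 m/s

at the boundary: (1/5)·v² + (41/100)·v + (-57/125) = 0
  disc = (41/100)² − 4·(1/5)·(-57/125) = 5329/10000 ; √disc = 73/100
  v_R = (−(41/100) + 73/100) / (2·(1/5)) = 4/5 m/s
check:
stop time T_s = (4/5)/(5/2) = 0.3200 s
robot in T_r: 0.8000·0.2500 = 0.2000 m
braking distance = 0.8000²/(2·2.5000) = 0.1280 m
person approaches 0.4000·(0.2500+0.3200) = 0.2280 m
margins: 0.0200+0.0000+0.0800 = 0.1000 m
sum ≈ 0.2000+0.1280+0.2280+0.1000 ≈ 0.6560 m = S ✓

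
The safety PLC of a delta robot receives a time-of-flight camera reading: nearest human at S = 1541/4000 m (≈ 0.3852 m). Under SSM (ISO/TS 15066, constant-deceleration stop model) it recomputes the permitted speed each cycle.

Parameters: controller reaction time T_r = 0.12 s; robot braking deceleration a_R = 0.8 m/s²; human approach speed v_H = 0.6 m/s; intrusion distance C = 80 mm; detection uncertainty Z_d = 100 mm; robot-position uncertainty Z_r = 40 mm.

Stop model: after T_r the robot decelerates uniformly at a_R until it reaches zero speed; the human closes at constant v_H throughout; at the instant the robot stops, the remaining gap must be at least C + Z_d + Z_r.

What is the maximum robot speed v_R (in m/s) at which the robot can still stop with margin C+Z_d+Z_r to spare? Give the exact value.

collect terms ⇒ (5/8)·v_R² + (87/100)·v_R + (-373/4000) = 0
  disc = (87/100)² − 4·(5/8)·(-373/4000) = 39601/40000 ; √disc = 199/200
  v_R = (−(87/100) + 199/200) / (2·(5/8)) = 1/10 m/s
check:
T_s = v_R/a_R = (1/10)/(4/5) = 0.1250 s
reaction-phase robot travel = 0.1000·0.1200 = 0.0120 m
robot covers 0.1000·0.1250 − ½·0.8000·0.1250² = 0.0063 m while stopping
person approaches 0.6000·(0.1200+0.1250) = 0.1470 m
residual clearance needed = 0.0800+0.1000+0.0400 = 0.2200 m
sum ≈ 0.0120+0.0063+0.1470+0.2200 ≈ 0.3852 m = S ✓

v_R_max = 1/10 m/s = 0.1000 m/s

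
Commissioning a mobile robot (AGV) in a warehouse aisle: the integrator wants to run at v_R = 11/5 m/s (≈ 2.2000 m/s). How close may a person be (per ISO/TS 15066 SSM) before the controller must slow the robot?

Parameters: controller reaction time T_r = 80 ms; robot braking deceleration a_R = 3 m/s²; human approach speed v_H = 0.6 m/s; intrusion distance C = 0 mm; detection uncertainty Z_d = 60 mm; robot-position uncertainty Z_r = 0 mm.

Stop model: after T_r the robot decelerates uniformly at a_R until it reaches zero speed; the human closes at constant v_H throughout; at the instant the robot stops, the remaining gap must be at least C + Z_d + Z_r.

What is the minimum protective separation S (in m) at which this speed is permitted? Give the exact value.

stop time T_s = (11/5)/3 = 0.7333 s
robot covers v_R·T_r = 2.2000·0.0800 = 0.1760 m before braking
braking distance = 2.2000²/(2·3.0000) = 0.8067 m
human closes 0.6000·0.8133 = 0.4880 m
residual clearance needed = 0.0000+0.0600+0.0000 = 0.0600 m
S_min ≈ 0.1760+0.8067+0.4880+0.0600  ⇒  S_min = 574/375 m

S_min = 574/375 m = 1.5307 m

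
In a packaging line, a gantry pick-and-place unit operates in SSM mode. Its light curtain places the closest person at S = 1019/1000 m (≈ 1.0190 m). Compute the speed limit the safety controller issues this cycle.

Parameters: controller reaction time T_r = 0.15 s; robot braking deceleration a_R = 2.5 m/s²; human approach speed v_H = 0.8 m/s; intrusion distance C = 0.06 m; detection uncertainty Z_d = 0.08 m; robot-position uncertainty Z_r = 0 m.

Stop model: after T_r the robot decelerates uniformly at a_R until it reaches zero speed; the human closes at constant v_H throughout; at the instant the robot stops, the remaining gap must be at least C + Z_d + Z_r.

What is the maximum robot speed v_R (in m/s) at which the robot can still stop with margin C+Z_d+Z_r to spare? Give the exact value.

v_R_max = 11/10 m/s = 1.1000 m/s

quadratic (1/5)·v² + (47/100)·v + (-759/1000) = 0
  disc = (47/100)² − 4·(1/5)·(-759/1000) = 8281/10000 ; √disc = 91/100
  v_R = (−(47/100) + 91/100) / (2·(1/5)) = 11/10 m/s
check:
stop time T_s = (11/10)/(5/2) = 0.4400 s
robot covers v_R·T_r = 1.1000·0.1500 = 0.1650 m before braking
robot under decel: 1.1000²/(2·2.5000) = 0.2420 m
person approaches 0.8000·(0.1500+0.4400) = 0.4720 m
margins: 0.0600+0.0800+0.0000 = 0.1400 m
sum ≈ 0.1650+0.2420+0.4720+0.1400 ≈ 1.0190 m = S ✓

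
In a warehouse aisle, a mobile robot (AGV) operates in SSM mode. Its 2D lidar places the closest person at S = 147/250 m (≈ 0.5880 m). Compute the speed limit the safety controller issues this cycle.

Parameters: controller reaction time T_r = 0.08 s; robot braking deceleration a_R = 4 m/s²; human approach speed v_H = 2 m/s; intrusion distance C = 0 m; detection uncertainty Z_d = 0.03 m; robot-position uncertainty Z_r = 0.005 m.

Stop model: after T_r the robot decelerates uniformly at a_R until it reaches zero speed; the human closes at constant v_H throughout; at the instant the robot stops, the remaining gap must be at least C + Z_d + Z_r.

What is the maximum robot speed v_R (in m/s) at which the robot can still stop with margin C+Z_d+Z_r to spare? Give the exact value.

at the boundary: (1/8)·v² + (29/50)·v + (-393/1000) = 0
  disc = (29/50)² − 4·(1/8)·(-393/1000) = 5329/10000 ; √disc = 73/100
  v_R = (−(29/50) + 73/100) / (2·(1/8)) = 3/5 m/s
check:
T_s = v_R/a_R = (3/5)/4 = 0.1500 s
robot covers v_R·T_r = 0.6000·0.0800 = 0.0480 m before braking
braking distance = 0.6000²/(2·4.0000) = 0.0450 m
human closes 2.0000·0.2300 = 0.4600 m
margins: 0.0000+0.0300+0.0050 = 0.0350 m
sum ≈ 0.0480+0.0450+0.4600+0.0350 ≈ 0.5880 m = S ✓

v_R_max = 3/5 m/s = 0.6000 m/s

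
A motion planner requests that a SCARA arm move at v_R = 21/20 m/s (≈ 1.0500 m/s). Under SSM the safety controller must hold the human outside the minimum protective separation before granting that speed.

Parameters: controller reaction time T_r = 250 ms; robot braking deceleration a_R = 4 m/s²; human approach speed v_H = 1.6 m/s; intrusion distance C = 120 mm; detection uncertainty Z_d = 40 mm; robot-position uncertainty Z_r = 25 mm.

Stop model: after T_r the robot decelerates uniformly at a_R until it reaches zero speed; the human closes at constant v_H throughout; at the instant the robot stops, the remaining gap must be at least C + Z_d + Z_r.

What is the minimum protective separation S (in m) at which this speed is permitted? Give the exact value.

S_min = 4497/3200 m = 1.4053 m

braking lasts T_s = (21/20)/4 = 0.2625 s
reaction-phase robot travel = 1.0500·0.2500 = 0.2625 m
braking distance = 1.0500²/(2·4.0000) = 0.1378 m
human over T_r+T_s: 1.6000·(0.2500+0.2625) = 0.8200 m
residual clearance needed = 0.1200+0.0400+0.0250 = 0.1850 m
S_min ≈ 0.2625+0.1378+0.8200+0.1850  ⇒  S_min = 4497/3200 m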